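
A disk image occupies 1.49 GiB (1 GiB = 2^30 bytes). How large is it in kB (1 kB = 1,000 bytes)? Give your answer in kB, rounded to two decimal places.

1,599,875.32 kB

1.49 GiB × 1,073,741,824 bytes/GiB = 1,599,875,317.76 bytes
1 kB = 1,000 bytes
1,599,875,317.76 / 1,000 = 1,599,875.32 kB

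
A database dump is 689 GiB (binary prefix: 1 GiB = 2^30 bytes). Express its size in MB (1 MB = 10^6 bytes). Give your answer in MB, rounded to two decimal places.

689 GiB × 1,073,741,824 bytes/GiB = 739,808,116,736 bytes
1 MB = 10^6 bytes = 1,000,000 bytes
739,808,116,736 / 1,000,000 = 739,808.12 MB

739,808.12 MB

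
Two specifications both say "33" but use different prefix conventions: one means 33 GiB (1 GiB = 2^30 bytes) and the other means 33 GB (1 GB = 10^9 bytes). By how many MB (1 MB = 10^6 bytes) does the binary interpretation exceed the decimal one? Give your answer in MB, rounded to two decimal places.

2,433.48 MB

33 GiB = 33 × 1,073,741,824 = 35,433,480,192 bytes
33 GB = 33 × 1,000,000,000 = 33,000,000,000 bytes
difference = 2,433,480,192 bytes
2,433,480,192 / 1,000,000 = 2,433.48 MB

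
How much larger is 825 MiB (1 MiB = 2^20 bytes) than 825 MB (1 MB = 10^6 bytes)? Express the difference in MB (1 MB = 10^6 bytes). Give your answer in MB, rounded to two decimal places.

40.08 MB

825 MiB = 825 × 1,048,576 = 865,075,200 bytes
825 MB = 825 × 1,000,000 = 825,000,000 bytes
difference = 40,075,200 bytes
40,075,200 / 1,000,000 = 40.08 MB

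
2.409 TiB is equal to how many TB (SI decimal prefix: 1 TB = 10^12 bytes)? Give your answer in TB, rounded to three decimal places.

2.649 TB

2.409 TiB × 1,099,511,627,776 bytes/TiB = 2,648,723,511,312.384 bytes
1 TB = 10^12 bytes = 1,000,000,000,000 bytes
2,648,723,511,312.384 / 1,000,000,000,000 = 2.649 TB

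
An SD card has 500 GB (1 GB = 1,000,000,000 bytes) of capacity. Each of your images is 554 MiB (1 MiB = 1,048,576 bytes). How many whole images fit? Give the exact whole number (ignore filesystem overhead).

860

Capacity: 500 GB = 500,000,000,000 bytes
Per item: 554 MiB = 580,911,104 bytes
⌊500,000,000,000 / 580,911,104⌋ = 860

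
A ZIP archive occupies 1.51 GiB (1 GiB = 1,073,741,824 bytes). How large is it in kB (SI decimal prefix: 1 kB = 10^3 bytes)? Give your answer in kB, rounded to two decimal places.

1,621,350.15 kB

1.51 GiB = 1.51 × 2^30 bytes = 1,621,350,154.24 bytes
1 kB = 1,000 bytes
1,621,350,154.24 / 1,000 = 1,621,350.15 kB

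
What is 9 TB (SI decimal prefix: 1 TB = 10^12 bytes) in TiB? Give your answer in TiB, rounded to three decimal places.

9 TB = 9 × 10^12 bytes = 9,000,000,000,000 bytes
1 TiB = 1,099,511,627,776 bytes
9,000,000,000,000 / 1,099,511,627,776 = 8.185 TiB

8.185 TiB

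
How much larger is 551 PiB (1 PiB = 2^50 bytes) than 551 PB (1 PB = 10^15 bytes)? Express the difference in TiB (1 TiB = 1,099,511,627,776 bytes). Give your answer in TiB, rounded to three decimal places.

551 PiB = 551 × 1,125,899,906,842,624 = 620,370,848,670,285,824 bytes
551 PB = 551 × 1,000,000,000,000,000 = 551,000,000,000,000,000 bytes
difference = 69,370,848,670,285,824 bytes
69,370,848,670,285,824 / 1,099,511,627,776 = 63,092.419 TiB

63,092.419 TiB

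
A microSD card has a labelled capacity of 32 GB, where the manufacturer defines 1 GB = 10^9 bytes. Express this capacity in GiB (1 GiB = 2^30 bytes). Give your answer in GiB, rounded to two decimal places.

29.80 GiB

32 GB = 32 × 10^9 bytes = 32,000,000,000 bytes
1 GiB = 1,073,741,824 bytes
32,000,000,000 / 1,073,741,824 = 29.80 GiB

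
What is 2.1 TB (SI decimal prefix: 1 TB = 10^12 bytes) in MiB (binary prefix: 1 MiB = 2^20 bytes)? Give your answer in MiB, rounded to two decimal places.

2,002,716.06 MiB

2.1 TB = 2.1 × 10^12 bytes = 2,100,000,000,000 bytes
1 MiB = 2^20 bytes = 1,048,576 bytes
2,100,000,000,000 / 1,048,576 = 2,002,716.06 MiB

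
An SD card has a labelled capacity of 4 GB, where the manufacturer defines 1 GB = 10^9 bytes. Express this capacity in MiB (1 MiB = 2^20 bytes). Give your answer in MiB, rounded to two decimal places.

3,814.70 MiB

4 GB = 4 × 10^9 bytes = 4,000,000,000 bytes
1 MiB = 1,048,576 bytes
4,000,000,000 / 1,048,576 = 3,814.70 MiB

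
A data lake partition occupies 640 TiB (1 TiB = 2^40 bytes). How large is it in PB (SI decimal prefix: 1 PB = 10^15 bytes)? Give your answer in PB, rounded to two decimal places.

0.70 PB

640 TiB × 1,099,511,627,776 bytes/TiB = 703,687,441,776,640 bytes
1 PB = 1,000,000,000,000,000 bytes
703,687,441,776,640 / 1,000,000,000,000,000 = 0.70 PB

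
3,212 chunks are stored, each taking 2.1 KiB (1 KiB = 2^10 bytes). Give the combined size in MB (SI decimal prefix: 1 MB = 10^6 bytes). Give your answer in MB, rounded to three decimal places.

6.907 MB

Total = 3,212 × 2.1 KiB = 6745.2 KiB
= 6745.2 × 1,024 bytes = 6,907,084.8 bytes
1 MB = 1,000,000 bytes
6,907,084.8 / 1,000,000 = 6.907 MB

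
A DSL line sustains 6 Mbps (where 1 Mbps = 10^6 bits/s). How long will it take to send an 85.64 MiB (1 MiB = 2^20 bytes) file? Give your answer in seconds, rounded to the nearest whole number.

120 seconds

85.64 MiB = 89,800,048.64 bytes = 718,400,389.12 bits
6 Mbps = 6,000,000 bits/s
time = 718,400,389.12 / 6,000,000 = 120 s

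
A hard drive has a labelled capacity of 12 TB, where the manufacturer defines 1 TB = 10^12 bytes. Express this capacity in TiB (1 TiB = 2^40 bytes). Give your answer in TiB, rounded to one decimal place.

12 TB = 12 × 10^12 bytes = 12,000,000,000,000 bytes
1 TiB = 2^40 bytes = 1,099,511,627,776 bytes
12,000,000,000,000 / 1,099,511,627,776 = 10.9 TiB

10.9 TiB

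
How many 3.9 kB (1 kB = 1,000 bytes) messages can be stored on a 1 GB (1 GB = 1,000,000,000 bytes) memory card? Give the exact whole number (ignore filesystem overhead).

256,410

Capacity: 1 GB = 1,000,000,000 bytes
Per item: 3.9 kB = 3,900 bytes
⌊1,000,000,000 / 3,900⌋ = 256,410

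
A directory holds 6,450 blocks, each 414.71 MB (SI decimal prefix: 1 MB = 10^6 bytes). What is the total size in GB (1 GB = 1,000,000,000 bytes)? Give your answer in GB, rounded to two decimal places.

Total = 6,450 × 414.71 MB = 2674879.5 MB
= 2674879.5 × 1,000,000 bytes = 2,674,879,500,000 bytes
1 GB = 1,000,000,000 bytes
2,674,879,500,000 / 1,000,000,000 = 2,674.88 GB

2,674.88 GB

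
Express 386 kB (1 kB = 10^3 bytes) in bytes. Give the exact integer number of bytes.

386,000 bytes

386 × 1,000 = 386,000 bytes  (1 kB = 10^3 bytes)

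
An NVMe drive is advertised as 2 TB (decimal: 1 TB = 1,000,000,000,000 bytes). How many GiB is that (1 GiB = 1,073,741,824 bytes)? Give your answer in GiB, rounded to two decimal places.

2 TB = 2 × 10^12 bytes = 2,000,000,000,000 bytes
1 GiB = 2^30 bytes = 1,073,741,824 bytes
2,000,000,000,000 / 1,073,741,824 = 1,862.65 GiB

1,862.65 GiB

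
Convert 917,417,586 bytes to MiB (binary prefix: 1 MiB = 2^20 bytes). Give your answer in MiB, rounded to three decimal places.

874.918 MiB

917,417,586 bytes given.
1 MiB = 1,048,576 bytes
917,417,586 / 1,048,576 = 874.918 MiB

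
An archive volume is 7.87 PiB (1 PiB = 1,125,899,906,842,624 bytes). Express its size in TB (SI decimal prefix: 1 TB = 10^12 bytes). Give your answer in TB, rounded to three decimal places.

7.87 PiB = 7.87 × 2^50 bytes = 8,860,832,266,851,450.88 bytes
1 TB = 1,000,000,000,000 bytes
8,860,832,266,851,450.88 / 1,000,000,000,000 = 8,860.832 TB

8,860.832 TB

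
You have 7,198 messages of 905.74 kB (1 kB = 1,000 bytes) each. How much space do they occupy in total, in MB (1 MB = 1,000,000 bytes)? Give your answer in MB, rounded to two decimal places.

Total = 7,198 × 905.74 kB = 6519516.52 kB
= 6519516.52 × 1,000 bytes = 6,519,516,520 bytes
1 MB = 1,000,000 bytes
6,519,516,520 / 1,000,000 = 6,519.52 MB

6,519.52 MB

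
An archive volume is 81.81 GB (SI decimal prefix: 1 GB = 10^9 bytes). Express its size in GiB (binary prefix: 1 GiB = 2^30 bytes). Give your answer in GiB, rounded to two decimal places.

76.19 GiB

81.81 GB = 81.81 × 10^9 bytes = 81,810,000,000 bytes
1 GiB = 1,073,741,824 bytes
81,810,000,000 / 1,073,741,824 = 76.19 GiB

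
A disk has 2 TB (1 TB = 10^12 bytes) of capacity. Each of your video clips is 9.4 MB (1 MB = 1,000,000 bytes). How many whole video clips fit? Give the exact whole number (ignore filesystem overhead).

212,765

Capacity: 2 TB = 2,000,000,000,000 bytes
Per item: 9.4 MB = 9,400,000 bytes
⌊2,000,000,000,000 / 9,400,000⌋ = 212,765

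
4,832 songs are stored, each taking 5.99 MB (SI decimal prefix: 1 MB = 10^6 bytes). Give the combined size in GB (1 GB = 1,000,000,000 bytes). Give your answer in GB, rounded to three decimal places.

28.944 GB

Total = 4,832 × 5.99 MB = 28943.68 MB
= 28943.68 × 1,000,000 bytes = 28,943,680,000 bytes
1 GB = 1,000,000,000 bytes
28,943,680,000 / 1,000,000,000 = 28.944 GB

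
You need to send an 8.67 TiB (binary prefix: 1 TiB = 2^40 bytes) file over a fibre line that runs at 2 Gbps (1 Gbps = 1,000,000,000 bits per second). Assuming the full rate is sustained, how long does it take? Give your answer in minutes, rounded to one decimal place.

8.67 TiB = 9,532,765,812,817.92 bytes = 76,262,126,502,543.36 bits
2 Gbps = 2,000,000,000 bits/s
time = 76,262,126,502,543.36 / 2,000,000,000 = 38,131.06 s
38,131.06 s / 60 = 635.5 minutes

635.5 minutes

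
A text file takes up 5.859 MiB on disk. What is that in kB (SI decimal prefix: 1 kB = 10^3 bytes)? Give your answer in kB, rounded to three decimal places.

6,143.607 kB

5.859 MiB × 1,048,576 bytes/MiB = 6,143,606.784 bytes
1 kB = 1,000 bytes
6,143,606.784 / 1,000 = 6,143.607 kB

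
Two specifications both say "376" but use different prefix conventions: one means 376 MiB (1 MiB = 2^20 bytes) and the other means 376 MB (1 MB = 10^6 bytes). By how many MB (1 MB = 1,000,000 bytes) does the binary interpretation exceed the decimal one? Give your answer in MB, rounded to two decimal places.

376 MiB = 376 × 1,048,576 = 394,264,576 bytes
376 MB = 376 × 1,000,000 = 376,000,000 bytes
difference = 18,264,576 bytes
18,264,576 / 1,000,000 = 18.26 MB

18.26 MB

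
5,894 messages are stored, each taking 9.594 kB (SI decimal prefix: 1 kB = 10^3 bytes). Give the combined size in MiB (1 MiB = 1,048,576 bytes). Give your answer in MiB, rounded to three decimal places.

53.927 MiB

Total = 5,894 × 9.594 kB = 56547.036 kB
= 56547.036 × 1,000 bytes = 56,547,036 bytes
1 MiB = 1,048,576 bytes
56,547,036 / 1,048,576 = 53.927 MiB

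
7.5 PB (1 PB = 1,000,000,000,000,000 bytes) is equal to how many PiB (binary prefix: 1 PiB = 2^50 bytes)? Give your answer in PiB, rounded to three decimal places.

7.5 PB × 1,000,000,000,000,000 bytes/PB = 7,500,000,000,000,000 bytes
1 PiB = 1,125,899,906,842,624 bytes
7,500,000,000,000,000 / 1,125,899,906,842,624 = 6.661 PiB

6.661 PiB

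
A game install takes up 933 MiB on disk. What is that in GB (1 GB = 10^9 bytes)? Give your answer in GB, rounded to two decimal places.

0.98 GB

933 MiB × 1,048,576 bytes/MiB = 978,321,408 bytes
1 GB = 10^9 bytes = 1,000,000,000 bytes
978,321,408 / 1,000,000,000 = 0.98 GB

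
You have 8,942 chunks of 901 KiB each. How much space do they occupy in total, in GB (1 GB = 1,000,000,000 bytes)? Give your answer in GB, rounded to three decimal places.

8.250 GB

Total = 8,942 × 901 KiB = 8,056,742 KiB
= 8,056,742 × 1,024 bytes = 8,250,103,808 bytes
1 GB = 1,000,000,000 bytes
8,250,103,808 / 1,000,000,000 = 8.250 GB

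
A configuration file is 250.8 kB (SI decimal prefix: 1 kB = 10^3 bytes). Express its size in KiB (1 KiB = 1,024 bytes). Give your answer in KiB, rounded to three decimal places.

244.922 KiB

250.8 kB = 250.8 × 10^3 bytes = 250,800 bytes
1 KiB = 2^10 bytes = 1,024 bytes
250,800 / 1,024 = 244.922 KiB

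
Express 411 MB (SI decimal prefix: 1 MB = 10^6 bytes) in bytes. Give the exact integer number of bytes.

411 × 1,000,000 = 411,000,000 bytes

411,000,000 bytes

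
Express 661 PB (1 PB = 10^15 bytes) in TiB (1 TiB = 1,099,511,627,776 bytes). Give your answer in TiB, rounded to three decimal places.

601,175.998 TiB

661 PB = 661 × 10^15 bytes = 661,000,000,000,000,000 bytes
1 TiB = 1,099,511,627,776 bytes
661,000,000,000,000,000 / 1,099,511,627,776 = 601,175.998 TiB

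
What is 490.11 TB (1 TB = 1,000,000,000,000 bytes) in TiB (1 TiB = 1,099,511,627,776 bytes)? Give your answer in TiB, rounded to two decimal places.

490.11 TB = 490.11 × 10^12 bytes = 490,110,000,000,000 bytes
1 TiB = 1,099,511,627,776 bytes
490,110,000,000,000 / 1,099,511,627,776 = 445.75 TiB

445.75 TiB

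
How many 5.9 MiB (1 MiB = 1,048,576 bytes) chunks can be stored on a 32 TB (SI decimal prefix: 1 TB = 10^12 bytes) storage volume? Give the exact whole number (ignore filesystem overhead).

Capacity: 32 TB = 32,000,000,000,000 bytes
Per item: 5.9 MiB = 6,186,598.4 bytes
⌊32,000,000,000,000 / 6,186,598.4⌋ = 5,172,470

5,172,470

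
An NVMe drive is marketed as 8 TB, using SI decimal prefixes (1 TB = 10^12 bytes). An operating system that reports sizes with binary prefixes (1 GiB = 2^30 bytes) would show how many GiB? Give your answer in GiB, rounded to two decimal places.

8 TB × 1,000,000,000,000 bytes/TB = 8,000,000,000,000 bytes
1 GiB = 1,073,741,824 bytes
8,000,000,000,000 / 1,073,741,824 = 7,450.58 GiB

7,450.58 GiB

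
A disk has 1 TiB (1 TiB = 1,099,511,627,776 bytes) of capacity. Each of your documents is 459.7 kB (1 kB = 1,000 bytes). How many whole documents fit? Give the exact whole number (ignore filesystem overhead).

2,391,802

Capacity: 1 TiB = 1,099,511,627,776 bytes
Per item: 459.7 kB = 459,700 bytes
⌊1,099,511,627,776 / 459,700⌋ = 2,391,802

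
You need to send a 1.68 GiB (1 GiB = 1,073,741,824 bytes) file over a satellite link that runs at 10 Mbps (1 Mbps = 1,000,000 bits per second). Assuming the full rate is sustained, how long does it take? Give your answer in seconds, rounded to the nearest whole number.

1.68 GiB = 1,803,886,264.32 bytes = 14,431,090,114.56 bits
10 Mbps = 10,000,000 bits/s
time = 14,431,090,114.56 / 10,000,000 = 1,443 s

1,443 seconds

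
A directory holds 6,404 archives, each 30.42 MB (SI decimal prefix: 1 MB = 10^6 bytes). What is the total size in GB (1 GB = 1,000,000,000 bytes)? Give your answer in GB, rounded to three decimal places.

Total = 6,404 × 30.42 MB = 194809.68 MB
= 194809.68 × 1,000,000 bytes = 194,809,680,000 bytes
1 GB = 1,000,000,000 bytes
194,809,680,000 / 1,000,000,000 = 194.810 GB

194.810 GB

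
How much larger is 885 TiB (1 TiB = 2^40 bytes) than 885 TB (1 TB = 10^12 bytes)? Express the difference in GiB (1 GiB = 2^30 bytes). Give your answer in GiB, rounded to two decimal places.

82,019.52 GiB

885 TiB = 885 × 1,099,511,627,776 = 973,067,790,581,760 bytes
885 TB = 885 × 1,000,000,000,000 = 885,000,000,000,000 bytes
difference = 88,067,790,581,760 bytes
88,067,790,581,760 / 1,073,741,824 = 82,019.52 GiB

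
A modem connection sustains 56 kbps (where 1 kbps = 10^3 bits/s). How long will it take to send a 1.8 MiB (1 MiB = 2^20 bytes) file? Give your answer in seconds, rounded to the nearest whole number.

1.8 MiB = 1,887,436.8 bytes = 15,099,494.4 bits
56 kbps = 56,000 bits/s
time = 15,099,494.4 / 56,000 = 270 s

270 seconds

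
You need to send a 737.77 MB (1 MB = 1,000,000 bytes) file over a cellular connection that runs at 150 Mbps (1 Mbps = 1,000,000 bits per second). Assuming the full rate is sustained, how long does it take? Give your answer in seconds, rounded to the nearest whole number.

737.77 MB = 737,770,000 bytes = 5,902,160,000 bits
150 Mbps = 150,000,000 bits/s
time = 5,902,160,000 / 150,000,000 = 39 s

39 seconds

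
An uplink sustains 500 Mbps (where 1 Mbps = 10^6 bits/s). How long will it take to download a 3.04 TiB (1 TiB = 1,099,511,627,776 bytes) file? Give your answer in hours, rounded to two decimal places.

3.04 TiB = 3,342,515,348,439.04 bytes = 26,740,122,787,512.32 bits
500 Mbps = 500,000,000 bits/s
time = 26,740,122,787,512.32 / 500,000,000 = 53,480.2456 s
53,480.2456 s / 3600 = 14.86 hours

14.86 hours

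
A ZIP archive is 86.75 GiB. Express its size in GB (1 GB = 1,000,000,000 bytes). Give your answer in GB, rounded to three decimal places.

86.75 GiB × 1,073,741,824 bytes/GiB = 93,147,103,232 bytes
1 GB = 1,000,000,000 bytes
93,147,103,232 / 1,000,000,000 = 93.147 GB

93.147 GB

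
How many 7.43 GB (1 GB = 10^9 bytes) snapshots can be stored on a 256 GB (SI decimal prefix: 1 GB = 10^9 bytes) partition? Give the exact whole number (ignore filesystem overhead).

Capacity: 256 GB = 256,000,000,000 bytes
Per item: 7.43 GB = 7,430,000,000 bytes
⌊256,000,000,000 / 7,430,000,000⌋ = 34

34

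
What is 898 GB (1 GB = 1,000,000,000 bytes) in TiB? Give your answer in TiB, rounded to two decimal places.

0.82 TiB

898 GB = 898 × 10^9 bytes = 898,000,000,000 bytes
1 TiB = 1,099,511,627,776 bytes
898,000,000,000 / 1,099,511,627,776 = 0.82 TiB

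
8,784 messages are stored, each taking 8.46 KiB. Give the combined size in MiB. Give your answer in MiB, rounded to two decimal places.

72.57 MiB

Total = 8,784 × 8.46 KiB = 74312.64 KiB
= 74312.64 × 1,024 bytes = 76,096,143.36 bytes
1 MiB = 1,048,576 bytes
76,096,143.36 / 1,048,576 = 72.57 MiB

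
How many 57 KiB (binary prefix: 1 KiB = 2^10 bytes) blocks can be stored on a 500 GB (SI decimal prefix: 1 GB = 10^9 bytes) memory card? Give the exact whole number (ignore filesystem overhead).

Capacity: 500 GB = 500,000,000,000 bytes
Per item: 57 KiB = 58,368 bytes
⌊500,000,000,000 / 58,368⌋ = 8,566,337

8,566,337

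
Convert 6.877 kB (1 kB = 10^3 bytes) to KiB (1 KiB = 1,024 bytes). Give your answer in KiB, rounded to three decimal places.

6.877 kB = 6.877 × 10^3 bytes = 6,877 bytes
1 KiB = 1,024 bytes
6,877 / 1,024 = 6.716 KiB

6.716 KiB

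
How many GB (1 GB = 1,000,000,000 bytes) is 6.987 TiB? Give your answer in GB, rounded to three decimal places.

6.987 TiB = 6.987 × 2^40 bytes = 7,682,287,743,270.912 bytes
1 GB = 10^9 bytes = 1,000,000,000 bytes
7,682,287,743,270.912 / 1,000,000,000 = 7,682.288 GB

7,682.288 GB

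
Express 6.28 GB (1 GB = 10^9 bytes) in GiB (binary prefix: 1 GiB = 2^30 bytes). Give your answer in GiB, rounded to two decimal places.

5.85 GiB

6.28 GB × 1,000,000,000 bytes/GB = 6,280,000,000 bytes
1 GiB = 1,073,741,824 bytes
6,280,000,000 / 1,073,741,824 = 5.85 GiB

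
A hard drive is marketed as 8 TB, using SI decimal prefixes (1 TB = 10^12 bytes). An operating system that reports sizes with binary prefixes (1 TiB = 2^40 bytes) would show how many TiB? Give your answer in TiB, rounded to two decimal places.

8 TB × 1,000,000,000,000 bytes/TB = 8,000,000,000,000 bytes
1 TiB = 2^40 bytes = 1,099,511,627,776 bytes
8,000,000,000,000 / 1,099,511,627,776 = 7.28 TiB

7.28 TiB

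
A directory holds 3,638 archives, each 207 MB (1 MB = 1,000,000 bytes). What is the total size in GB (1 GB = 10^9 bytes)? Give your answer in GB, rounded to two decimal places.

753.07 GB

Total = 3,638 × 207 MB = 753,066 MB
= 753,066 × 1,000,000 bytes = 753,066,000,000 bytes
1 GB = 1,000,000,000 bytes
753,066,000,000 / 1,000,000,000 = 753.07 GB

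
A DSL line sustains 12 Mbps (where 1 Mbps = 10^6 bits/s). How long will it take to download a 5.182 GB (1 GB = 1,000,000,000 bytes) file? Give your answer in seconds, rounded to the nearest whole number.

3,455 seconds

5.182 GB = 5,182,000,000 bytes = 41,456,000,000 bits
12 Mbps = 12,000,000 bits/s
time = 41,456,000,000 / 12,000,000 = 3,455 s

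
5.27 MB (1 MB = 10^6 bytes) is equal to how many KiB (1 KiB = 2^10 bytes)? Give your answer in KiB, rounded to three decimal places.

5,146.484 KiB

5.27 MB = 5.27 × 10^6 bytes = 5,270,000 bytes
1 KiB = 1,024 bytes
5,270,000 / 1,024 = 5,146.484 KiB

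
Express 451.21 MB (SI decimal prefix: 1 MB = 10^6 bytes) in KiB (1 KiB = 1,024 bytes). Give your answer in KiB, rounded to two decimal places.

451.21 MB × 1,000,000 bytes/MB = 451,210,000 bytes
1 KiB = 1,024 bytes
451,210,000 / 1,024 = 440,634.77 KiB

440,634.77 KiB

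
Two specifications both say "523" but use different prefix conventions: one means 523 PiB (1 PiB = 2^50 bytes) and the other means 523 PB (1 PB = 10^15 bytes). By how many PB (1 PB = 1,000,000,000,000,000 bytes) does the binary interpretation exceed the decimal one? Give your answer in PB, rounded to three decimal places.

65.846 PB

523 PiB = 523 × 1,125,899,906,842,624 = 588,845,651,278,692,352 bytes
523 PB = 523 × 1,000,000,000,000,000 = 523,000,000,000,000,000 bytes
difference = 65,845,651,278,692,352 bytes
65,845,651,278,692,352 / 1,000,000,000,000,000 = 65.846 PB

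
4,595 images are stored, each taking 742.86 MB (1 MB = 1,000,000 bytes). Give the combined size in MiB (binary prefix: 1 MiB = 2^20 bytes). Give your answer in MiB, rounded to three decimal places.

3,255,311.680 MiB

Total = 4,595 × 742.86 MB = 3413441.7 MB
= 3413441.7 × 1,000,000 bytes = 3,413,441,700,000 bytes
1 MiB = 1,048,576 bytes
3,413,441,700,000 / 1,048,576 = 3,255,311.680 MiB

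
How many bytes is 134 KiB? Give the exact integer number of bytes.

134 × 1,024 = 137,216 bytes  (1 KiB = 2^10 bytes)

137,216 bytes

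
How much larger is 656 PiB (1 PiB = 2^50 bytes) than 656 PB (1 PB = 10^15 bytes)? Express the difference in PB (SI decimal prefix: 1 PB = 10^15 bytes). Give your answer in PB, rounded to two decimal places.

656 PiB = 656 × 1,125,899,906,842,624 = 738,590,338,888,761,344 bytes
656 PB = 656 × 1,000,000,000,000,000 = 656,000,000,000,000,000 bytes
difference = 82,590,338,888,761,344 bytes
82,590,338,888,761,344 / 1,000,000,000,000,000 = 82.59 PB

82.59 PB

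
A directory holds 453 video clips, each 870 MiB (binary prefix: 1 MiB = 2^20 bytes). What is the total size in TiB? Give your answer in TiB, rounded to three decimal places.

Total = 453 × 870 MiB = 394,110 MiB
= 394,110 × 1,048,576 bytes = 413,254,287,360 bytes
1 TiB = 1,099,511,627,776 bytes
413,254,287,360 / 1,099,511,627,776 = 0.376 TiB

0.376 TiB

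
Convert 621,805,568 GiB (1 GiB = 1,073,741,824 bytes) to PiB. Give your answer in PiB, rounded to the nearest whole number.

621,805,568 GiB = 621,805,568 × 2^30 bytes = 667,658,644,757,676,032 bytes
1 PiB = 2^50 bytes = 1,125,899,906,842,624 bytes
667,658,644,757,676,032 / 1,125,899,906,842,624 = 593 PiB

593 PiB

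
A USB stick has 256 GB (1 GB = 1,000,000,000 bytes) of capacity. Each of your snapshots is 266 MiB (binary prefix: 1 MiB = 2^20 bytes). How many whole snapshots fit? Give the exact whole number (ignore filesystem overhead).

Capacity: 256 GB = 256,000,000,000 bytes
Per item: 266 MiB = 278,921,216 bytes
⌊256,000,000,000 / 278,921,216⌋ = 917

917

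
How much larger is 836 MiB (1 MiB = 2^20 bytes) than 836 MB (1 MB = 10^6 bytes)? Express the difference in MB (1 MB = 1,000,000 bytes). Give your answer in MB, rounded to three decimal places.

40.610 MB

836 MiB = 836 × 1,048,576 = 876,609,536 bytes
836 MB = 836 × 1,000,000 = 836,000,000 bytes
difference = 40,609,536 bytes
40,609,536 / 1,000,000 = 40.610 MB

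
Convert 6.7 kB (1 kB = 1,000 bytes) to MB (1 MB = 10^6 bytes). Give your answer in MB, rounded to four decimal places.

0.0067 MB

6.7 kB = 6.7 × 10^3 bytes = 6,700 bytes
1 MB = 1,000,000 bytes
6,700 / 1,000,000 = 0.0067 MB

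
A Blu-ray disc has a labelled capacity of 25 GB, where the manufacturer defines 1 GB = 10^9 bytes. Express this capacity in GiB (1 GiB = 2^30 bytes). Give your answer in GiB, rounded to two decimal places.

25 GB = 25 × 10^9 bytes = 25,000,000,000 bytes
1 GiB = 2^30 bytes = 1,073,741,824 bytes
25,000,000,000 / 1,073,741,824 = 23.28 GiB

23.28 GiB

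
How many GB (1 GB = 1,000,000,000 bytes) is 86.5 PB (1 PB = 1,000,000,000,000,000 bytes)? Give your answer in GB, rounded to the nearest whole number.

86.5 PB = 86.5 × 10^15 bytes = 86,500,000,000,000,000 bytes
1 GB = 1,000,000,000 bytes
86,500,000,000,000,000 / 1,000,000,000 = 86,500,000 GB

86,500,000 GB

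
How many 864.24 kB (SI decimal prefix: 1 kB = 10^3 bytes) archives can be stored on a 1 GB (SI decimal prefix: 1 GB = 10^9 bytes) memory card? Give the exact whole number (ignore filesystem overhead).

Capacity: 1 GB = 1,000,000,000 bytes
Per item: 864.24 kB = 864,240 bytes
⌊1,000,000,000 / 864,240⌋ = 1,157

1,157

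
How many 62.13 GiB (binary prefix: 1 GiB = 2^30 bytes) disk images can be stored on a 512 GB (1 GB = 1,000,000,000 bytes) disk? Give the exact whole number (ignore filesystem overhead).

Capacity: 512 GB = 512,000,000,000 bytes
Per item: 62.13 GiB = 66,711,579,525.12 bytes
⌊512,000,000,000 / 66,711,579,525.12⌋ = 7

7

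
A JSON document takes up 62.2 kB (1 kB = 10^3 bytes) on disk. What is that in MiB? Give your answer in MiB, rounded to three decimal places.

0.059 MiB

62.2 kB × 1,000 bytes/kB = 62,200 bytes
1 MiB = 2^20 bytes = 1,048,576 bytes
62,200 / 1,048,576 = 0.059 MiB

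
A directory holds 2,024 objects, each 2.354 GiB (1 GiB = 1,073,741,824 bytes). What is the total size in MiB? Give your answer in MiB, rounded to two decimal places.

4,878,843.90 MiB

Total = 2,024 × 2.354 GiB = 4764.496 GiB
= 4764.496 × 1,073,741,824 bytes = 5,115,838,625,480.704 bytes
1 MiB = 1,048,576 bytes
5,115,838,625,480.704 / 1,048,576 = 4,878,843.90 MiB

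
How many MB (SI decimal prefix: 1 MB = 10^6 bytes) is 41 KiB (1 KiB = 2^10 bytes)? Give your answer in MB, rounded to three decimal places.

41 KiB = 41 × 2^10 bytes = 41,984 bytes
1 MB = 10^6 bytes = 1,000,000 bytes
41,984 / 1,000,000 = 0.042 MB

0.042 MB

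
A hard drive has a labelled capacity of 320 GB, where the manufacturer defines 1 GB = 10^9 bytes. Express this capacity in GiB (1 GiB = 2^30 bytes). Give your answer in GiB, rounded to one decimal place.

320 GB × 1,000,000,000 bytes/GB = 320,000,000,000 bytes
1 GiB = 2^30 bytes = 1,073,741,824 bytes
320,000,000,000 / 1,073,741,824 = 298.0 GiB

298.0 GiB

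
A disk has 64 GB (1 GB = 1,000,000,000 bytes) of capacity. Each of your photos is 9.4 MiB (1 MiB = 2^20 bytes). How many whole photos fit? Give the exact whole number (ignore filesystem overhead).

6,493

Capacity: 64 GB = 64,000,000,000 bytes
Per item: 9.4 MiB = 9,856,614.4 bytes
⌊64,000,000,000 / 9,856,614.4⌋ = 6,493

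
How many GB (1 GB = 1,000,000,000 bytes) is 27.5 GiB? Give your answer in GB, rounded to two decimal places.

29.53 GB

27.5 GiB × 1,073,741,824 bytes/GiB = 29,527,900,160 bytes
1 GB = 1,000,000,000 bytes
29,527,900,160 / 1,000,000,000 = 29.53 GB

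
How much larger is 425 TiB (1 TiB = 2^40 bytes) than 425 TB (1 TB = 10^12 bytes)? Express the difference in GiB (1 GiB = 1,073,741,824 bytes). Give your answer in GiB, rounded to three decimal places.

425 TiB = 425 × 1,099,511,627,776 = 467,292,441,804,800 bytes
425 TB = 425 × 1,000,000,000,000 = 425,000,000,000,000 bytes
difference = 42,292,441,804,800 bytes
42,292,441,804,800 / 1,073,741,824 = 39,387.906 GiB

39,387.906 GiB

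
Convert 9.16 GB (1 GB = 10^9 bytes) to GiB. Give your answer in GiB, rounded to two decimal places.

8.53 GiB

9.16 GB × 1,000,000,000 bytes/GB = 9,160,000,000 bytes
1 GiB = 1,073,741,824 bytes
9,160,000,000 / 1,073,741,824 = 8.53 GiB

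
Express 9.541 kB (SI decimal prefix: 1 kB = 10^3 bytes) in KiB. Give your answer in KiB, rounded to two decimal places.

9.32 KiB

9.541 kB = 9.541 × 10^3 bytes = 9,541 bytes
1 KiB = 2^10 bytes = 1,024 bytes
9,541 / 1,024 = 9.32 KiB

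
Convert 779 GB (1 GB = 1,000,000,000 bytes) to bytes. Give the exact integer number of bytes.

779,000,000,000 bytes

779 × 1,000,000,000 = 779,000,000,000 bytes  (1 GB = 10^9 bytes)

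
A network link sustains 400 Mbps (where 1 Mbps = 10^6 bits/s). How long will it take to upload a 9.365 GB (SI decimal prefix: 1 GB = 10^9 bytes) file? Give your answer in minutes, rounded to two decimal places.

9.365 GB = 9,365,000,000 bytes = 74,920,000,000 bits
400 Mbps = 400,000,000 bits/s
time = 74,920,000,000 / 400,000,000 = 187.300 s
187.300 s / 60 = 3.12 minutes

3.12 minutes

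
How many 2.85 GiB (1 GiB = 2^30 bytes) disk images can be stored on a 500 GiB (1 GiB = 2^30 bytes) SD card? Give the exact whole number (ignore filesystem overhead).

Capacity: 500 GiB = 536,870,912,000 bytes
Per item: 2.85 GiB = 3,060,164,198.4 bytes
⌊536,870,912,000 / 3,060,164,198.4⌋ = 175

175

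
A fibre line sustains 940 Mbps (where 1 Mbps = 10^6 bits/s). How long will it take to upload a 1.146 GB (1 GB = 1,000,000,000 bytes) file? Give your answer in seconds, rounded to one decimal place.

1.146 GB = 1,146,000,000 bytes = 9,168,000,000 bits
940 Mbps = 940,000,000 bits/s
time = 9,168,000,000 / 940,000,000 = 9.8 s

9.8 seconds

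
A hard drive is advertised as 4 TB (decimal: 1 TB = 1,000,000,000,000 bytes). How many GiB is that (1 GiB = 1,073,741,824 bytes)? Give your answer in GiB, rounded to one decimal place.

3,725.3 GiB

4 TB = 4 × 10^12 bytes = 4,000,000,000,000 bytes
1 GiB = 2^30 bytes = 1,073,741,824 bytes
4,000,000,000,000 / 1,073,741,824 = 3,725.3 GiB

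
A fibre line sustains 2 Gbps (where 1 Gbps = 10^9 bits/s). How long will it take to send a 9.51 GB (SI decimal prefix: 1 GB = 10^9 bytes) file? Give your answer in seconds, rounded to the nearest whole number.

9.51 GB = 9,510,000,000 bytes = 76,080,000,000 bits
2 Gbps = 2,000,000,000 bits/s
time = 76,080,000,000 / 2,000,000,000 = 38 s

38 seconds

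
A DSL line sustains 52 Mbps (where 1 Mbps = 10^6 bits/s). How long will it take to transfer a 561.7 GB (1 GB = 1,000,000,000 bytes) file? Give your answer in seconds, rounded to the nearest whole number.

561.7 GB = 561,700,000,000 bytes = 4,493,600,000,000 bits
52 Mbps = 52,000,000 bits/s
time = 4,493,600,000,000 / 52,000,000 = 86,415 s

86,415 seconds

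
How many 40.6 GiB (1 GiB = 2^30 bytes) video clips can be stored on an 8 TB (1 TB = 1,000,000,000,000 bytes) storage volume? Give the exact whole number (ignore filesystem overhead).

Capacity: 8 TB = 8,000,000,000,000 bytes
Per item: 40.6 GiB = 43,593,918,054.4 bytes
⌊8,000,000,000,000 / 43,593,918,054.4⌋ = 183

183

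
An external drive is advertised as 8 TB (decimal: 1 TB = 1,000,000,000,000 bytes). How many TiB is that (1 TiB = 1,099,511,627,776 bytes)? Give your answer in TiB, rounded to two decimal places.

7.28 TiB

8 TB = 8 × 10^12 bytes = 8,000,000,000,000 bytes
1 TiB = 2^40 bytes = 1,099,511,627,776 bytes
8,000,000,000,000 / 1,099,511,627,776 = 7.28 TiB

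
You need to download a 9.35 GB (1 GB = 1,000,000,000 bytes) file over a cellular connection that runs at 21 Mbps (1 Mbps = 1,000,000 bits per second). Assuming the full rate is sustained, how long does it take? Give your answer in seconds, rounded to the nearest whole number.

3,562 seconds

9.35 GB = 9,350,000,000 bytes = 74,800,000,000 bits
21 Mbps = 21,000,000 bits/s
time = 74,800,000,000 / 21,000,000 = 3,562 s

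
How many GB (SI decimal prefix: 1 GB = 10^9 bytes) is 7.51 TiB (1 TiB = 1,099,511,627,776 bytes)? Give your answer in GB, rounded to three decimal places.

7.51 TiB × 1,099,511,627,776 bytes/TiB = 8,257,332,324,597.76 bytes
1 GB = 1,000,000,000 bytes
8,257,332,324,597.76 / 1,000,000,000 = 8,257.332 GB

8,257.332 GB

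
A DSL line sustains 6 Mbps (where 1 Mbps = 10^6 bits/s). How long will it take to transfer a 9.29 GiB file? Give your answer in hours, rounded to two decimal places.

3.69 hours

9.29 GiB = 9,975,061,544.96 bytes = 79,800,492,359.68 bits
6 Mbps = 6,000,000 bits/s
time = 79,800,492,359.68 / 6,000,000 = 13,300.0821 s
13,300.0821 s / 3600 = 3.69 hours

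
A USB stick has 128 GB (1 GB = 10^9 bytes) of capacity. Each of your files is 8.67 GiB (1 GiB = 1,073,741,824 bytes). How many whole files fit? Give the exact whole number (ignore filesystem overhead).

13

Capacity: 128 GB = 128,000,000,000 bytes
Per item: 8.67 GiB = 9,309,341,614.08 bytes
⌊128,000,000,000 / 9,309,341,614.08⌋ = 13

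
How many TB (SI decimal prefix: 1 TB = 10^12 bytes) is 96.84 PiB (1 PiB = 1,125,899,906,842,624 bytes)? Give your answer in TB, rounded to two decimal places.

109,032.15 TB

96.84 PiB = 96.84 × 2^50 bytes = 109,032,146,978,639,708.16 bytes
1 TB = 10^12 bytes = 1,000,000,000,000 bytes
109,032,146,978,639,708.16 / 1,000,000,000,000 = 109,032.15 TB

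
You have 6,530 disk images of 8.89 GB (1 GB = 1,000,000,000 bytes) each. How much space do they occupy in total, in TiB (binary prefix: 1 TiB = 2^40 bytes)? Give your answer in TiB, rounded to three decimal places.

52.798 TiB

Total = 6,530 × 8.89 GB = 58051.7 GB
= 58051.7 × 1,000,000,000 bytes = 58,051,700,000,000 bytes
1 TiB = 1,099,511,627,776 bytes
58,051,700,000,000 / 1,099,511,627,776 = 52.798 TiB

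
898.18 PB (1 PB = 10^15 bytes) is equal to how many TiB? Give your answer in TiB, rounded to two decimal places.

816,889.95 TiB

898.18 PB × 1,000,000,000,000,000 bytes/PB = 898,180,000,000,000,000 bytes
1 TiB = 1,099,511,627,776 bytes
898,180,000,000,000,000 / 1,099,511,627,776 = 816,889.95 TiB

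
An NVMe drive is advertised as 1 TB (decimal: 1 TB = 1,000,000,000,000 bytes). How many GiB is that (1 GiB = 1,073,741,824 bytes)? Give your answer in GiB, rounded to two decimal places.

931.32 GiB

1 TB × 1,000,000,000,000 bytes/TB = 1,000,000,000,000 bytes
1 GiB = 1,073,741,824 bytes
1,000,000,000,000 / 1,073,741,824 = 931.32 GiB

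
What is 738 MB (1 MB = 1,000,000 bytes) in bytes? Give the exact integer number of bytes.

738,000,000 bytes

738 × 1,000,000 = 738,000,000 bytes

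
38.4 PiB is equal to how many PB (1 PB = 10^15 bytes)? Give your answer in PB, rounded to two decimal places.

38.4 PiB = 38.4 × 2^50 bytes = 43,234,556,422,756,761.6 bytes
1 PB = 1,000,000,000,000,000 bytes
43,234,556,422,756,761.6 / 1,000,000,000,000,000 = 43.23 PB

43.23 PB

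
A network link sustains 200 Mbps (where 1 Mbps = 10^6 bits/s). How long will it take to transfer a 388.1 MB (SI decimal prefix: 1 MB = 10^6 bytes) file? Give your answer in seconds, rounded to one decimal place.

388.1 MB = 388,100,000 bytes = 3,104,800,000 bits
200 Mbps = 200,000,000 bits/s
time = 3,104,800,000 / 200,000,000 = 15.5 s

15.5 seconds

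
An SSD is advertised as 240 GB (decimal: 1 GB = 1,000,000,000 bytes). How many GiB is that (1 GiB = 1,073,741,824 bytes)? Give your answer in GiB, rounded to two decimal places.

223.52 GiB

240 GB = 240 × 10^9 bytes = 240,000,000,000 bytes
1 GiB = 2^30 bytes = 1,073,741,824 bytes
240,000,000,000 / 1,073,741,824 = 223.52 GiB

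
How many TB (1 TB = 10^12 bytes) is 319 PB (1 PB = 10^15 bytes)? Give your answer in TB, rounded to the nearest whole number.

319,000 TB

319 PB = 319 × 10^15 bytes = 319,000,000,000,000,000 bytes
1 TB = 10^12 bytes = 1,000,000,000,000 bytes
319,000,000,000,000,000 / 1,000,000,000,000 = 319,000 TB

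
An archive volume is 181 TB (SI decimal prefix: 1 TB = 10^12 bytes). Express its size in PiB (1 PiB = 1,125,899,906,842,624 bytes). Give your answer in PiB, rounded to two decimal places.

181 TB = 181 × 10^12 bytes = 181,000,000,000,000 bytes
1 PiB = 1,125,899,906,842,624 bytes
181,000,000,000,000 / 1,125,899,906,842,624 = 0.16 PiB

0.16 PiB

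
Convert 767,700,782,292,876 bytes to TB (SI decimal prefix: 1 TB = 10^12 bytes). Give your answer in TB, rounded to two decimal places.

767.70 TB

767,700,782,292,876 bytes given.
1 TB = 1,000,000,000,000 bytes
767,700,782,292,876 / 1,000,000,000,000 = 767.70 TB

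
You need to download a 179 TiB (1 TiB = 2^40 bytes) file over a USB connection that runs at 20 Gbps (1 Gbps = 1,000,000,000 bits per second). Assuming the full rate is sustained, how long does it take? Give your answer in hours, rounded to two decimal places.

21.87 hours

179 TiB = 196,812,581,371,904 bytes = 1,574,500,650,975,232 bits
20 Gbps = 20,000,000,000 bits/s
time = 1,574,500,650,975,232 / 20,000,000,000 = 78,725.0325 s
78,725.0325 s / 3600 = 21.87 hours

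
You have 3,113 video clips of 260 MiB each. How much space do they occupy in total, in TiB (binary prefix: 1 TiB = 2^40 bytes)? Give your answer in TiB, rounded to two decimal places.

0.77 TiB

Total = 3,113 × 260 MiB = 809,380 MiB
= 809,380 × 1,048,576 bytes = 848,696,442,880 bytes
1 TiB = 1,099,511,627,776 bytes
848,696,442,880 / 1,099,511,627,776 = 0.77 TiB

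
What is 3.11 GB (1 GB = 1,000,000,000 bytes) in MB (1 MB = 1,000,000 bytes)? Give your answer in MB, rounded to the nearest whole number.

3.11 GB = 3.11 × 10^9 bytes = 3,110,000,000 bytes
1 MB = 10^6 bytes = 1,000,000 bytes
3,110,000,000 / 1,000,000 = 3,110 MB

3,110 MB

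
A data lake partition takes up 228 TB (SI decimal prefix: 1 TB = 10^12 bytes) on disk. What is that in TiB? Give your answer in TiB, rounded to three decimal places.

228 TB = 228 × 10^12 bytes = 228,000,000,000,000 bytes
1 TiB = 2^40 bytes = 1,099,511,627,776 bytes
228,000,000,000,000 / 1,099,511,627,776 = 207.365 TiB

207.365 TiB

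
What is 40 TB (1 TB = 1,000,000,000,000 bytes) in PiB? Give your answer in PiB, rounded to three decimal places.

40 TB × 1,000,000,000,000 bytes/TB = 40,000,000,000,000 bytes
1 PiB = 1,125,899,906,842,624 bytes
40,000,000,000,000 / 1,125,899,906,842,624 = 0.036 PiB

0.036 PiB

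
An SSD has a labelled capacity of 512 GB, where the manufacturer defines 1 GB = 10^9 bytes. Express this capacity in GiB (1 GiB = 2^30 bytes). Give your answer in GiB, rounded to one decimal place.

476.8 GiB

512 GB = 512 × 10^9 bytes = 512,000,000,000 bytes
1 GiB = 1,073,741,824 bytes
512,000,000,000 / 1,073,741,824 = 476.8 GiB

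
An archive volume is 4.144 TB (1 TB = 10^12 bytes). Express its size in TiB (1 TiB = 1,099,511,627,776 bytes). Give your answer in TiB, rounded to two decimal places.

3.77 TiB

4.144 TB = 4.144 × 10^12 bytes = 4,144,000,000,000 bytes
1 TiB = 2^40 bytes = 1,099,511,627,776 bytes
4,144,000,000,000 / 1,099,511,627,776 = 3.77 TiB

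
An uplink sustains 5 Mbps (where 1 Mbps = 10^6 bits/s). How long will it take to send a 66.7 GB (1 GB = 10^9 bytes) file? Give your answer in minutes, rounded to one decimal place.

1,778.7 minutes

66.7 GB = 66,700,000,000 bytes = 533,600,000,000 bits
5 Mbps = 5,000,000 bits/s
time = 533,600,000,000 / 5,000,000 = 106,720.00 s
106,720.00 s / 60 = 1,778.7 minutes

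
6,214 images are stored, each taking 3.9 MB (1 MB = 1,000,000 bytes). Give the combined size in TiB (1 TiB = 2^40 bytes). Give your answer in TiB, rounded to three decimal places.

Total = 6,214 × 3.9 MB = 24234.6 MB
= 24234.6 × 1,000,000 bytes = 24,234,600,000 bytes
1 TiB = 1,099,511,627,776 bytes
24,234,600,000 / 1,099,511,627,776 = 0.022 TiB

0.022 TiB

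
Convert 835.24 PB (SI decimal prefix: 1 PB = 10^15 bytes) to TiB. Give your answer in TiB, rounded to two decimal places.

835.24 PB × 1,000,000,000,000,000 bytes/PB = 835,240,000,000,000,000 bytes
1 TiB = 1,099,511,627,776 bytes
835,240,000,000,000,000 / 1,099,511,627,776 = 759,646.35 TiB

759,646.35 TiB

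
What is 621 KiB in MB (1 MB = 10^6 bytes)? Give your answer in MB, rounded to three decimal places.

0.636 MB

621 KiB × 1,024 bytes/KiB = 635,904 bytes
1 MB = 10^6 bytes = 1,000,000 bytes
635,904 / 1,000,000 = 0.636 MB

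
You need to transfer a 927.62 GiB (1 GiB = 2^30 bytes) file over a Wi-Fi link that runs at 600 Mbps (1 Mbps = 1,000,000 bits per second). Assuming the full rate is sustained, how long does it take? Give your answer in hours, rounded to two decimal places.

927.62 GiB = 996,024,390,778.88 bytes = 7,968,195,126,231.04 bits
600 Mbps = 600,000,000 bits/s
time = 7,968,195,126,231.04 / 600,000,000 = 13,280.3252 s
13,280.3252 s / 3600 = 3.69 hours

3.69 hours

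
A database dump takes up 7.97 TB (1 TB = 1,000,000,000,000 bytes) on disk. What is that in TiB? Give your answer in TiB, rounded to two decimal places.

7.25 TiB

7.97 TB = 7.97 × 10^12 bytes = 7,970,000,000,000 bytes
1 TiB = 2^40 bytes = 1,099,511,627,776 bytes
7,970,000,000,000 / 1,099,511,627,776 = 7.25 TiB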